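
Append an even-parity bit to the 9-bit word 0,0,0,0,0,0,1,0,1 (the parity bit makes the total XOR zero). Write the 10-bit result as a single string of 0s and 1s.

XOR of the 9 data bits: 0⊕0⊕0⊕0⊕0⊕0⊕1⊕0⊕1 = 0
Parity bit = 0 (so all 10 bits XOR to 0).

0000001010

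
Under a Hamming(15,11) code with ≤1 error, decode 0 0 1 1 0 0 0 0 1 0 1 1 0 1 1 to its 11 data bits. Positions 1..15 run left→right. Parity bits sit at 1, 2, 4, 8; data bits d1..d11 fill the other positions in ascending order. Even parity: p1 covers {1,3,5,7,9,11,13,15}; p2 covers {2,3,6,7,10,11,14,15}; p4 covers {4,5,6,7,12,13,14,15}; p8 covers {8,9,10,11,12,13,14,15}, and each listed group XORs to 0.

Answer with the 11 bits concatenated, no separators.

10001011011

s1 (pos 1,3,5,7,9,11,13,15): 0⊕1⊕0⊕0⊕1⊕1⊕0⊕1 = 0
s2 (pos 2,3,6,7,10,11,14,15): 0⊕1⊕0⊕0⊕0⊕1⊕1⊕1 = 0
s4 (pos 4,5,6,7,12,13,14,15): 1⊕0⊕0⊕0⊕1⊕0⊕1⊕1 = 0
s8 (pos 8,9,10,11,12,13,14,15): 0⊕1⊕0⊕1⊕1⊕0⊕1⊕1 = 1
Syndrome s8…s1 = 1000 → error at position 8.
Flip position 8: 001100001011011 → 001100011011011
Read data bits from positions 3,5,6,7,9,10,11,12,13,14,15: 10001011011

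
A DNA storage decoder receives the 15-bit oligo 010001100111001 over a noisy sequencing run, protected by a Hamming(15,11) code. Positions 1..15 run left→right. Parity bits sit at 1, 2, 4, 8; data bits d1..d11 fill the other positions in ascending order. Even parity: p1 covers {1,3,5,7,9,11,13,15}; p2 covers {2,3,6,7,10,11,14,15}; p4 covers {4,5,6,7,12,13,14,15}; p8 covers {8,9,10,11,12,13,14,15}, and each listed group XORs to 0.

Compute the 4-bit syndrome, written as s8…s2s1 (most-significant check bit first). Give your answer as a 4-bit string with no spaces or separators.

s1 (pos 1,3,5,7,9,11,13,15): 0⊕0⊕0⊕1⊕0⊕1⊕0⊕1 = 1
s2 (pos 2,3,6,7,10,11,14,15): 1⊕0⊕1⊕1⊕1⊕1⊕0⊕1 = 0
s4 (pos 4,5,6,7,12,13,14,15): 0⊕0⊕1⊕1⊕1⊕0⊕0⊕1 = 0
s8 (pos 8,9,10,11,12,13,14,15): 0⊕0⊕1⊕1⊕1⊕0⊕0⊕1 = 0
Syndrome s8…s1 = 0001 → error at position 1.

0001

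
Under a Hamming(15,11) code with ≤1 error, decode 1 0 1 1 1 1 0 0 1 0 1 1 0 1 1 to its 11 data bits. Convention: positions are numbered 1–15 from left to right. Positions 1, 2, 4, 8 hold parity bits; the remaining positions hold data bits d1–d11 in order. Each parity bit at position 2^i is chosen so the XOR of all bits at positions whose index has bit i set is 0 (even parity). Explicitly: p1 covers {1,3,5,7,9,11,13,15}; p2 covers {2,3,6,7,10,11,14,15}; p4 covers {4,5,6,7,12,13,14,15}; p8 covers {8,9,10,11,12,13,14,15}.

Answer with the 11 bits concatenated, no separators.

s1 (pos 1,3,5,7,9,11,13,15): 1⊕1⊕1⊕0⊕1⊕1⊕0⊕1 = 0
s2 (pos 2,3,6,7,10,11,14,15): 0⊕1⊕1⊕0⊕0⊕1⊕1⊕1 = 1
s4 (pos 4,5,6,7,12,13,14,15): 1⊕1⊕1⊕0⊕1⊕0⊕1⊕1 = 0
s8 (pos 8,9,10,11,12,13,14,15): 0⊕1⊕0⊕1⊕1⊕0⊕1⊕1 = 1
Syndrome s8…s1 = 1010 → error at position 10.
Flip position 10: 101111001011011 → 101111001111011
Read data bits from positions 3,5,6,7,9,10,11,12,13,14,15: 11101111011

11101111011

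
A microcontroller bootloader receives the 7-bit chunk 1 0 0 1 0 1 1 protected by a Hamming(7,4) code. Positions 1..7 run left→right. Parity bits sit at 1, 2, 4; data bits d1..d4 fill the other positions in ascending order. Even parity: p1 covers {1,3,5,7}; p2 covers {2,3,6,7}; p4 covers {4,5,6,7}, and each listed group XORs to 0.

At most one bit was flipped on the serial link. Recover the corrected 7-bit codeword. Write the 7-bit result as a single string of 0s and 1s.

s1 (pos 1,3,5,7): 1⊕0⊕0⊕1 = 0
s2 (pos 2,3,6,7): 0⊕0⊕1⊕1 = 0
s4 (pos 4,5,6,7): 1⊕0⊕1⊕1 = 1
Syndrome s4…s1 = 100 → error at position 4.
Flip position 4: 1001011 → 1000011

1000011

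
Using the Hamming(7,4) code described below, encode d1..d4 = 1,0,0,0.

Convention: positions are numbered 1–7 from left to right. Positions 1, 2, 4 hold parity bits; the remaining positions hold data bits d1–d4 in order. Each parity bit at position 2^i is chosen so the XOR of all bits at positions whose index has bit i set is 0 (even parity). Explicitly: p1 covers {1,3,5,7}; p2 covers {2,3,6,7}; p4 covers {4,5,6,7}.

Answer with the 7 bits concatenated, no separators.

Place data at non-parity positions: p1 p2 1 p4 0 0 0
p1 (pos 1,3,5,7): XOR of data positions = 1⊕0⊕0 = 1
p2 (pos 2,3,6,7): XOR of data positions = 1⊕0⊕0 = 1
p4 (pos 4,5,6,7): XOR of data positions = 0⊕0⊕0 = 0
Codeword: 1110000

1110000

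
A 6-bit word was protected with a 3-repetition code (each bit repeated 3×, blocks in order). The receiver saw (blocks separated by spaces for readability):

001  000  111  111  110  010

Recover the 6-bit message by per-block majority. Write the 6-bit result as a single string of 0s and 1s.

001110

Block 1 (001): 1 one → 0
Block 2 (000): 0 ones → 0
Block 3 (111): 3 ones → 1
Block 4 (111): 3 ones → 1
Block 5 (110): 2 ones → 1
Block 6 (010): 1 one → 0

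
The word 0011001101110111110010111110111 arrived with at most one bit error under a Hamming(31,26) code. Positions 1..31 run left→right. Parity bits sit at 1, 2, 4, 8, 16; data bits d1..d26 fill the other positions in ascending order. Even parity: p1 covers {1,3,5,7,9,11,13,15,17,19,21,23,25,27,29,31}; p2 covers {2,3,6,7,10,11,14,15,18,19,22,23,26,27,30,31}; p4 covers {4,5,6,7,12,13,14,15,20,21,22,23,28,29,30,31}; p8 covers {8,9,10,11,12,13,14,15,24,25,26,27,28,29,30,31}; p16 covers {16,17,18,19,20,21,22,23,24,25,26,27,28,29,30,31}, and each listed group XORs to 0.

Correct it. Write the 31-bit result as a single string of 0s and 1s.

s1 (pos 1,3,5,7,9,11,13,15,17,19,21,23,25,27,29,31): 0⊕1⊕0⊕1⊕0⊕1⊕0⊕1⊕1⊕0⊕1⊕1⊕1⊕1⊕1⊕1 = 1
s2 (pos 2,3,6,7,10,11,14,15,18,19,22,23,26,27,30,31): 0⊕1⊕0⊕1⊕1⊕1⊕1⊕1⊕1⊕0⊕0⊕1⊕1⊕1⊕1⊕1 = 0
s4 (pos 4,5,6,7,12,13,14,15,20,21,22,23,28,29,30,31): 1⊕0⊕0⊕1⊕1⊕0⊕1⊕1⊕0⊕1⊕0⊕1⊕0⊕1⊕1⊕1 = 0
s8 (pos 8,9,10,11,12,13,14,15,24,25,26,27,28,29,30,31): 1⊕0⊕1⊕1⊕1⊕0⊕1⊕1⊕1⊕1⊕1⊕1⊕0⊕1⊕1⊕1 = 1
s16 (pos 16,17,18,19,20,21,22,23,24,25,26,27,28,29,30,31): 1⊕1⊕1⊕0⊕0⊕1⊕0⊕1⊕1⊕1⊕1⊕1⊕0⊕1⊕1⊕1 = 0
Syndrome s16…s1 = 01001 → error at position 9.
Flip position 9: 0011001101110111110010111110111 → 0011001111110111110010111110111

0011001111110111110010111110111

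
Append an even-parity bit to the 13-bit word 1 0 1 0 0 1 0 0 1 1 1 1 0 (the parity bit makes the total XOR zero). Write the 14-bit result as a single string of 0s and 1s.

XOR of the 13 data bits: 1⊕0⊕1⊕0⊕0⊕1⊕0⊕0⊕1⊕1⊕1⊕1⊕0 = 1
Parity bit = 1 (so all 14 bits XOR to 0).

10100100111101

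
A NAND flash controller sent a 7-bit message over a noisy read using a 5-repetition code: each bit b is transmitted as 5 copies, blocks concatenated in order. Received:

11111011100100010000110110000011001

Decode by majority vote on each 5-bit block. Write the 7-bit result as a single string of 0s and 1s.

1100101

Block 1 (11111): 5 ones → 1
Block 2 (01110): 3 ones → 1
Block 3 (01000): 1 one → 0
Block 4 (10000): 1 one → 0
Block 5 (11011): 4 ones → 1
Block 6 (00000): 0 ones → 0
Block 7 (11001): 3 ones → 1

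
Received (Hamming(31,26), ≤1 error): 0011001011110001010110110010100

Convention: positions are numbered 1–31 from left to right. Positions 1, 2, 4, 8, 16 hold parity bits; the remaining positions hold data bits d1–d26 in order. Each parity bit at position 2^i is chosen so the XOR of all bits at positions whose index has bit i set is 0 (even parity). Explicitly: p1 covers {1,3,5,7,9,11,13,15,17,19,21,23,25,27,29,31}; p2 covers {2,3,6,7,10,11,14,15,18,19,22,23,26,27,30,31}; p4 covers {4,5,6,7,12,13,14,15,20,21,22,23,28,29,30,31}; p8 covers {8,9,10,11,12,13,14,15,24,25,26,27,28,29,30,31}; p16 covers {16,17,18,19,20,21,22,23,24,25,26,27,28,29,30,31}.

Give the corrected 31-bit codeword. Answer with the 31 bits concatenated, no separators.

s1 (pos 1,3,5,7,9,11,13,15,17,19,21,23,25,27,29,31): 0⊕1⊕0⊕1⊕1⊕1⊕0⊕0⊕0⊕0⊕1⊕1⊕0⊕1⊕1⊕0 = 0
s2 (pos 2,3,6,7,10,11,14,15,18,19,22,23,26,27,30,31): 0⊕1⊕0⊕1⊕1⊕1⊕0⊕0⊕1⊕0⊕0⊕1⊕0⊕1⊕0⊕0 = 1
s4 (pos 4,5,6,7,12,13,14,15,20,21,22,23,28,29,30,31): 1⊕0⊕0⊕1⊕1⊕0⊕0⊕0⊕1⊕1⊕0⊕1⊕0⊕1⊕0⊕0 = 1
s8 (pos 8,9,10,11,12,13,14,15,24,25,26,27,28,29,30,31): 0⊕1⊕1⊕1⊕1⊕0⊕0⊕0⊕1⊕0⊕0⊕1⊕0⊕1⊕0⊕0 = 1
s16 (pos 16,17,18,19,20,21,22,23,24,25,26,27,28,29,30,31): 1⊕0⊕1⊕0⊕1⊕1⊕0⊕1⊕1⊕0⊕0⊕1⊕0⊕1⊕0⊕0 = 0
Syndrome s16…s1 = 01110 → error at position 14.
Flip position 14: 0011001011110001010110110010100 → 0011001011110101010110110010100

0011001011110101010110110010100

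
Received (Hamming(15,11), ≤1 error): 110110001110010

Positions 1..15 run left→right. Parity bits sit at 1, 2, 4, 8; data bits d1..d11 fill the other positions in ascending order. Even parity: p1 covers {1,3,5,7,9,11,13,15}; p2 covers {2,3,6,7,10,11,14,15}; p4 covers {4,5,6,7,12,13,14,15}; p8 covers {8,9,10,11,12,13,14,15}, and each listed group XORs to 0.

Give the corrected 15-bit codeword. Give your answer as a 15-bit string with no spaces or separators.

s1 (pos 1,3,5,7,9,11,13,15): 1⊕0⊕1⊕0⊕1⊕1⊕0⊕0 = 0
s2 (pos 2,3,6,7,10,11,14,15): 1⊕0⊕0⊕0⊕1⊕1⊕1⊕0 = 0
s4 (pos 4,5,6,7,12,13,14,15): 1⊕1⊕0⊕0⊕0⊕0⊕1⊕0 = 1
s8 (pos 8,9,10,11,12,13,14,15): 0⊕1⊕1⊕1⊕0⊕0⊕1⊕0 = 0
Syndrome s8…s1 = 0100 → error at position 4.
Flip position 4: 110110001110010 → 110010001110010

110010001110010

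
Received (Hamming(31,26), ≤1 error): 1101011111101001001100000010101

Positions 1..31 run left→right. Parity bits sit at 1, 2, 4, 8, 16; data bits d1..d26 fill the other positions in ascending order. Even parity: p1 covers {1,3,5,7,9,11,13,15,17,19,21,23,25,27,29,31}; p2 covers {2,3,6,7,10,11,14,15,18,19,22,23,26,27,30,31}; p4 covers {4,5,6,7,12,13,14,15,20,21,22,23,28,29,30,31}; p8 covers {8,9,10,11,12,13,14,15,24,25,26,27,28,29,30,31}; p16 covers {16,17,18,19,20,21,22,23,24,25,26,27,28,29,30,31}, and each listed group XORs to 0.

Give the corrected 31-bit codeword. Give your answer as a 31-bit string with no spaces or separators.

1101111111101001001100000010101

s1 (pos 1,3,5,7,9,11,13,15,17,19,21,23,25,27,29,31): 1⊕0⊕0⊕1⊕1⊕1⊕1⊕0⊕0⊕1⊕0⊕0⊕0⊕1⊕1⊕1 = 1
s2 (pos 2,3,6,7,10,11,14,15,18,19,22,23,26,27,30,31): 1⊕0⊕1⊕1⊕1⊕1⊕0⊕0⊕0⊕1⊕0⊕0⊕0⊕1⊕0⊕1 = 0
s4 (pos 4,5,6,7,12,13,14,15,20,21,22,23,28,29,30,31): 1⊕0⊕1⊕1⊕0⊕1⊕0⊕0⊕1⊕0⊕0⊕0⊕0⊕1⊕0⊕1 = 1
s8 (pos 8,9,10,11,12,13,14,15,24,25,26,27,28,29,30,31): 1⊕1⊕1⊕1⊕0⊕1⊕0⊕0⊕0⊕0⊕0⊕1⊕0⊕1⊕0⊕1 = 0
s16 (pos 16,17,18,19,20,21,22,23,24,25,26,27,28,29,30,31): 1⊕0⊕0⊕1⊕1⊕0⊕0⊕0⊕0⊕0⊕0⊕1⊕0⊕1⊕0⊕1 = 0
Syndrome s16…s1 = 00101 → error at position 5.
Flip position 5: 1101011111101001001100000010101 → 1101111111101001001100000010101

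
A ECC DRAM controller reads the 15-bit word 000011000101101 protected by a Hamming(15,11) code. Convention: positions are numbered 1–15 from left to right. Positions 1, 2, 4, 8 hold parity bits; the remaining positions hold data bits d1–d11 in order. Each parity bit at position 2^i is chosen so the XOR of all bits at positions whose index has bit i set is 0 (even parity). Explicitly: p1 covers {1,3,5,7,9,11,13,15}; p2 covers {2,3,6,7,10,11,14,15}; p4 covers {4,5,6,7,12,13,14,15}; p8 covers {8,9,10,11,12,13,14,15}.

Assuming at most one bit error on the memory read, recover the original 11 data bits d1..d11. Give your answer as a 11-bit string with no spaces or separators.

01110101101

s1 (pos 1,3,5,7,9,11,13,15): 0⊕0⊕1⊕0⊕0⊕0⊕1⊕1 = 1
s2 (pos 2,3,6,7,10,11,14,15): 0⊕0⊕1⊕0⊕1⊕0⊕0⊕1 = 1
s4 (pos 4,5,6,7,12,13,14,15): 0⊕1⊕1⊕0⊕1⊕1⊕0⊕1 = 1
s8 (pos 8,9,10,11,12,13,14,15): 0⊕0⊕1⊕0⊕1⊕1⊕0⊕1 = 0
Syndrome s8…s1 = 0111 → error at position 7.
Flip position 7: 000011000101101 → 000011100101101
Read data bits from positions 3,5,6,7,9,10,11,12,13,14,15: 01110101101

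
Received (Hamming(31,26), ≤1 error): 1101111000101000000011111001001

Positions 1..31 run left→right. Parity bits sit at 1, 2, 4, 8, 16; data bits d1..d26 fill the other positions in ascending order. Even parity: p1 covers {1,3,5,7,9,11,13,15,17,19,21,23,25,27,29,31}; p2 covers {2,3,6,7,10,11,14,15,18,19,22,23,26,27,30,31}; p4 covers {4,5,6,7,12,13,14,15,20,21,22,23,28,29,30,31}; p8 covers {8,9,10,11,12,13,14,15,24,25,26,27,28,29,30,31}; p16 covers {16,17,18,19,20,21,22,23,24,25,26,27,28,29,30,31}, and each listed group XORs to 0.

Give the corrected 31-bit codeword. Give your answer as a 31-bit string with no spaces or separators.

1101111000101000001011111001001

s1 (pos 1,3,5,7,9,11,13,15,17,19,21,23,25,27,29,31): 1⊕0⊕1⊕1⊕0⊕1⊕1⊕0⊕0⊕0⊕1⊕1⊕1⊕0⊕0⊕1 = 1
s2 (pos 2,3,6,7,10,11,14,15,18,19,22,23,26,27,30,31): 1⊕0⊕1⊕1⊕0⊕1⊕0⊕0⊕0⊕0⊕1⊕1⊕0⊕0⊕0⊕1 = 1
s4 (pos 4,5,6,7,12,13,14,15,20,21,22,23,28,29,30,31): 1⊕1⊕1⊕1⊕0⊕1⊕0⊕0⊕0⊕1⊕1⊕1⊕1⊕0⊕0⊕1 = 0
s8 (pos 8,9,10,11,12,13,14,15,24,25,26,27,28,29,30,31): 0⊕0⊕0⊕1⊕0⊕1⊕0⊕0⊕1⊕1⊕0⊕0⊕1⊕0⊕0⊕1 = 0
s16 (pos 16,17,18,19,20,21,22,23,24,25,26,27,28,29,30,31): 0⊕0⊕0⊕0⊕0⊕1⊕1⊕1⊕1⊕1⊕0⊕0⊕1⊕0⊕0⊕1 = 1
Syndrome s16…s1 = 10011 → error at position 19.
Flip position 19: 1101111000101000000011111001001 → 1101111000101000001011111001001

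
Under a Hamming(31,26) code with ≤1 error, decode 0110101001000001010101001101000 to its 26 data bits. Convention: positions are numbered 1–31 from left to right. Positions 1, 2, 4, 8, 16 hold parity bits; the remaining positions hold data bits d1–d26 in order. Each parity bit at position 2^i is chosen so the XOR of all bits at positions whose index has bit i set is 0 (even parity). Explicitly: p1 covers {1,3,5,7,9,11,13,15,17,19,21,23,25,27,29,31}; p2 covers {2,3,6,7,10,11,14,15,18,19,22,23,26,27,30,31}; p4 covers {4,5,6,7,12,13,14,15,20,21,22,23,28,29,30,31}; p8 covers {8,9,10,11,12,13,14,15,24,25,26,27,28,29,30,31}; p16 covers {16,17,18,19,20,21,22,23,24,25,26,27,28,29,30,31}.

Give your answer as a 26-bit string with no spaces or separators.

11010100000010100001101000

s1 (pos 1,3,5,7,9,11,13,15,17,19,21,23,25,27,29,31): 0⊕1⊕1⊕1⊕0⊕0⊕0⊕0⊕0⊕0⊕0⊕0⊕1⊕0⊕0⊕0 = 0
s2 (pos 2,3,6,7,10,11,14,15,18,19,22,23,26,27,30,31): 1⊕1⊕0⊕1⊕1⊕0⊕0⊕0⊕1⊕0⊕1⊕0⊕1⊕0⊕0⊕0 = 1
s4 (pos 4,5,6,7,12,13,14,15,20,21,22,23,28,29,30,31): 0⊕1⊕0⊕1⊕0⊕0⊕0⊕0⊕1⊕0⊕1⊕0⊕1⊕0⊕0⊕0 = 1
s8 (pos 8,9,10,11,12,13,14,15,24,25,26,27,28,29,30,31): 0⊕0⊕1⊕0⊕0⊕0⊕0⊕0⊕0⊕1⊕1⊕0⊕1⊕0⊕0⊕0 = 0
s16 (pos 16,17,18,19,20,21,22,23,24,25,26,27,28,29,30,31): 1⊕0⊕1⊕0⊕1⊕0⊕1⊕0⊕0⊕1⊕1⊕0⊕1⊕0⊕0⊕0 = 1
Syndrome s16…s1 = 10110 → error at position 22.
Flip position 22: 0110101001000001010101001101000 → 0110101001000001010100001101000
Read data bits from positions 3,5,6,7,9,10,11,12,13,14,15,17,18,19,20,21,22,23,24,25,26,27,28,29,30,31: 11010100000010100001101000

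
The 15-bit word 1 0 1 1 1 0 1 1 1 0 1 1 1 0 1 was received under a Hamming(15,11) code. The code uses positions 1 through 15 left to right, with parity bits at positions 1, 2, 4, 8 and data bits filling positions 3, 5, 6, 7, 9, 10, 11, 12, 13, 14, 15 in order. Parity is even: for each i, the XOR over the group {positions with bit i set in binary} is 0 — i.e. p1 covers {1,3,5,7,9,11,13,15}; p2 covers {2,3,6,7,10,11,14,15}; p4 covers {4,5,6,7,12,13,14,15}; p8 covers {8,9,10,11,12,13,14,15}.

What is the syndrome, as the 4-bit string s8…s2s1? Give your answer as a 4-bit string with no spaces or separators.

0000

s1 (pos 1,3,5,7,9,11,13,15): 1⊕1⊕1⊕1⊕1⊕1⊕1⊕1 = 0
s2 (pos 2,3,6,7,10,11,14,15): 0⊕1⊕0⊕1⊕0⊕1⊕0⊕1 = 0
s4 (pos 4,5,6,7,12,13,14,15): 1⊕1⊕0⊕1⊕1⊕1⊕0⊕1 = 0
s8 (pos 8,9,10,11,12,13,14,15): 1⊕1⊕0⊕1⊕1⊕1⊕0⊕1 = 0
Syndrome s8…s1 = 0000 → no error.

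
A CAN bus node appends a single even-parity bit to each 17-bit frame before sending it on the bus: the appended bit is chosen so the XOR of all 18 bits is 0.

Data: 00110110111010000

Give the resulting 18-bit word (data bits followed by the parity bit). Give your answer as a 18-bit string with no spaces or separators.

001101101110100000

XOR of the 17 data bits: 0⊕0⊕1⊕1⊕0⊕1⊕1⊕0⊕1⊕1⊕1⊕0⊕1⊕0⊕0⊕0⊕0 = 0
Parity bit = 0 (so all 18 bits XOR to 0).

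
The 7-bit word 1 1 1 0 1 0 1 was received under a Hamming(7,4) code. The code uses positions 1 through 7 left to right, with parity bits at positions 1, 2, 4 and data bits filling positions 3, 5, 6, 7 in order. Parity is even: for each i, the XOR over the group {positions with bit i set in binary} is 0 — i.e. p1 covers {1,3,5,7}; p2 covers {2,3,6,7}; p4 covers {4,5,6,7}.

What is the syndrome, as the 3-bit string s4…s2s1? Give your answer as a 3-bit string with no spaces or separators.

010

s1 (pos 1,3,5,7): 1⊕1⊕1⊕1 = 0
s2 (pos 2,3,6,7): 1⊕1⊕0⊕1 = 1
s4 (pos 4,5,6,7): 0⊕1⊕0⊕1 = 0
Syndrome s4…s1 = 010 → error at position 2.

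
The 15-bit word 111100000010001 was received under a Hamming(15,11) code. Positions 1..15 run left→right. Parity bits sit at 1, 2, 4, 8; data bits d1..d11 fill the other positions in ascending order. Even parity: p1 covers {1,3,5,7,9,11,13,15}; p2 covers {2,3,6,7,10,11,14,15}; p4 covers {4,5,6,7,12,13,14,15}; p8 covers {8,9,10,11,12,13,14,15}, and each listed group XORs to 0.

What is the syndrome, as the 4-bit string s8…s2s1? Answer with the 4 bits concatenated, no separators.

s1 (pos 1,3,5,7,9,11,13,15): 1⊕1⊕0⊕0⊕0⊕1⊕0⊕1 = 0
s2 (pos 2,3,6,7,10,11,14,15): 1⊕1⊕0⊕0⊕0⊕1⊕0⊕1 = 0
s4 (pos 4,5,6,7,12,13,14,15): 1⊕0⊕0⊕0⊕0⊕0⊕0⊕1 = 0
s8 (pos 8,9,10,11,12,13,14,15): 0⊕0⊕0⊕1⊕0⊕0⊕0⊕1 = 0
Syndrome s8…s1 = 0000 → no error.

0000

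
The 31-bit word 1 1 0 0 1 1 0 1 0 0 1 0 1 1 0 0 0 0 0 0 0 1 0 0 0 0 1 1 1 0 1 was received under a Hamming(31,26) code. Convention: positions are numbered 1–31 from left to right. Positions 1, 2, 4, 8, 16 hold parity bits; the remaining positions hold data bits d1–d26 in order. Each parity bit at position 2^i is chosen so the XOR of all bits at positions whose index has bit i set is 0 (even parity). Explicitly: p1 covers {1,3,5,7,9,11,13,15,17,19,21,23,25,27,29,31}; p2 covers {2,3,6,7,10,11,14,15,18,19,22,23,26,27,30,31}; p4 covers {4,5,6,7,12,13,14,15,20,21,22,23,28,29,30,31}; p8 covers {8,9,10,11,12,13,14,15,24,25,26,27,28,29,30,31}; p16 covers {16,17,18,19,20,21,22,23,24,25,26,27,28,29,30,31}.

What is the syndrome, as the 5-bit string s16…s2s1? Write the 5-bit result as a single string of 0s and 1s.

s1 (pos 1,3,5,7,9,11,13,15,17,19,21,23,25,27,29,31): 1⊕0⊕1⊕0⊕0⊕1⊕1⊕0⊕0⊕0⊕0⊕0⊕0⊕1⊕1⊕1 = 1
s2 (pos 2,3,6,7,10,11,14,15,18,19,22,23,26,27,30,31): 1⊕0⊕1⊕0⊕0⊕1⊕1⊕0⊕0⊕0⊕1⊕0⊕0⊕1⊕0⊕1 = 1
s4 (pos 4,5,6,7,12,13,14,15,20,21,22,23,28,29,30,31): 0⊕1⊕1⊕0⊕0⊕1⊕1⊕0⊕0⊕0⊕1⊕0⊕1⊕1⊕0⊕1 = 0
s8 (pos 8,9,10,11,12,13,14,15,24,25,26,27,28,29,30,31): 1⊕0⊕0⊕1⊕0⊕1⊕1⊕0⊕0⊕0⊕0⊕1⊕1⊕1⊕0⊕1 = 0
s16 (pos 16,17,18,19,20,21,22,23,24,25,26,27,28,29,30,31): 0⊕0⊕0⊕0⊕0⊕0⊕1⊕0⊕0⊕0⊕0⊕1⊕1⊕1⊕0⊕1 = 1
Syndrome s16…s1 = 10011 → error at position 19.

10011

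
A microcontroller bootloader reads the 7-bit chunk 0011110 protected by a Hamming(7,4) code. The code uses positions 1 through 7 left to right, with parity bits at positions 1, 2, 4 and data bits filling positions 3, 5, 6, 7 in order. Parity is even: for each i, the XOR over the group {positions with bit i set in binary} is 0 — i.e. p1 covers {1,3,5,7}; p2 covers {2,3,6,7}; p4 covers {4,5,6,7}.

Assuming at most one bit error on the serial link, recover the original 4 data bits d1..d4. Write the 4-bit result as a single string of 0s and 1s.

s1 (pos 1,3,5,7): 0⊕1⊕1⊕0 = 0
s2 (pos 2,3,6,7): 0⊕1⊕1⊕0 = 0
s4 (pos 4,5,6,7): 1⊕1⊕1⊕0 = 1
Syndrome s4…s1 = 100 → error at position 4.
Flip position 4: 0011110 → 0010110
Read data bits from positions 3,5,6,7: 1110

1110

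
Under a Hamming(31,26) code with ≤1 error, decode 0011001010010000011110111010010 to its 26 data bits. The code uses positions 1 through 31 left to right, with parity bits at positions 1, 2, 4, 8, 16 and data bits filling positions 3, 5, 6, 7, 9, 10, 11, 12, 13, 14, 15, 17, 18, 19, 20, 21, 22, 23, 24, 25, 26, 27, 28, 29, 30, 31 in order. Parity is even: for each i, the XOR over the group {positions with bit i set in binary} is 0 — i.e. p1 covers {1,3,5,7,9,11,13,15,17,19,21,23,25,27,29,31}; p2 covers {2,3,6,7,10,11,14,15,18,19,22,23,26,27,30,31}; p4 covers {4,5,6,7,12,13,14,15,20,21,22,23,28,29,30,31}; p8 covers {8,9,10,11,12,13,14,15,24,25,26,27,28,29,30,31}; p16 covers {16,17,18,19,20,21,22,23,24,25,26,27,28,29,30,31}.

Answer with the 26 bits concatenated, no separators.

s1 (pos 1,3,5,7,9,11,13,15,17,19,21,23,25,27,29,31): 0⊕1⊕0⊕1⊕1⊕0⊕0⊕0⊕0⊕1⊕1⊕1⊕1⊕1⊕0⊕0 = 0
s2 (pos 2,3,6,7,10,11,14,15,18,19,22,23,26,27,30,31): 0⊕1⊕0⊕1⊕0⊕0⊕0⊕0⊕1⊕1⊕0⊕1⊕0⊕1⊕1⊕0 = 1
s4 (pos 4,5,6,7,12,13,14,15,20,21,22,23,28,29,30,31): 1⊕0⊕0⊕1⊕1⊕0⊕0⊕0⊕1⊕1⊕0⊕1⊕0⊕0⊕1⊕0 = 1
s8 (pos 8,9,10,11,12,13,14,15,24,25,26,27,28,29,30,31): 0⊕1⊕0⊕0⊕1⊕0⊕0⊕0⊕1⊕1⊕0⊕1⊕0⊕0⊕1⊕0 = 0
s16 (pos 16,17,18,19,20,21,22,23,24,25,26,27,28,29,30,31): 0⊕0⊕1⊕1⊕1⊕1⊕0⊕1⊕1⊕1⊕0⊕1⊕0⊕0⊕1⊕0 = 1
Syndrome s16…s1 = 10110 → error at position 22.
Flip position 22: 0011001010010000011110111010010 → 0011001010010000011111111010010
Read data bits from positions 3,5,6,7,9,10,11,12,13,14,15,17,18,19,20,21,22,23,24,25,26,27,28,29,30,31: 10011001000011111111010010

10011001000011111111010010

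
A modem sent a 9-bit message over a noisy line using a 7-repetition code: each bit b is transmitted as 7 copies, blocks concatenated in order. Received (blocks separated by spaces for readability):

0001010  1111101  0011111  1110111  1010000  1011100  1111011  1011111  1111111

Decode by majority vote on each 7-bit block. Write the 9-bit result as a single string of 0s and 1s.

Block 1 (0001010): 2 ones → 0
Block 2 (1111101): 6 ones → 1
Block 3 (0011111): 5 ones → 1
Block 4 (1110111): 6 ones → 1
Block 5 (1010000): 2 ones → 0
Block 6 (1011100): 4 ones → 1
Block 7 (1111011): 6 ones → 1
Block 8 (1011111): 6 ones → 1
Block 9 (1111111): 7 ones → 1

011101111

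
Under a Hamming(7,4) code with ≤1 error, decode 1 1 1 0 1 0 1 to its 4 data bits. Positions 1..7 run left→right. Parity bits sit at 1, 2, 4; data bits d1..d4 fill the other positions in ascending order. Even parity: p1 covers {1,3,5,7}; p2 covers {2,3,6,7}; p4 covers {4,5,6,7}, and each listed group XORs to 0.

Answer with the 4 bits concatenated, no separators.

1101

s1 (pos 1,3,5,7): 1⊕1⊕1⊕1 = 0
s2 (pos 2,3,6,7): 1⊕1⊕0⊕1 = 1
s4 (pos 4,5,6,7): 0⊕1⊕0⊕1 = 0
Syndrome s4…s1 = 010 → error at position 2.
Flip position 2: 1110101 → 1010101
Read data bits from positions 3,5,6,7: 1101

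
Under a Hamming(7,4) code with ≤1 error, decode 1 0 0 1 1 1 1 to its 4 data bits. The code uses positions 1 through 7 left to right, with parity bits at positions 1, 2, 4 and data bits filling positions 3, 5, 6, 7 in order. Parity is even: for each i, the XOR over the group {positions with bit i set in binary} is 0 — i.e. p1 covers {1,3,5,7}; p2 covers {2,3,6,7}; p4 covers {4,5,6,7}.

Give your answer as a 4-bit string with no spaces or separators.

s1 (pos 1,3,5,7): 1⊕0⊕1⊕1 = 1
s2 (pos 2,3,6,7): 0⊕0⊕1⊕1 = 0
s4 (pos 4,5,6,7): 1⊕1⊕1⊕1 = 0
Syndrome s4…s1 = 001 → error at position 1.
Flip position 1: 1001111 → 0001111
Read data bits from positions 3,5,6,7: 0111

0111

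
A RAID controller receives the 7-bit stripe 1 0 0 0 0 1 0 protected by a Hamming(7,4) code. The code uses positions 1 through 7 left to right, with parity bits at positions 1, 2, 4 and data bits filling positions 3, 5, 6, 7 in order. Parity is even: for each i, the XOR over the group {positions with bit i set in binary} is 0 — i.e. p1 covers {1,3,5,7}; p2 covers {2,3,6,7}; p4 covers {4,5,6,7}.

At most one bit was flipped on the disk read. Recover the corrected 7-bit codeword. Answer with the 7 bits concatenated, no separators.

s1 (pos 1,3,5,7): 1⊕0⊕0⊕0 = 1
s2 (pos 2,3,6,7): 0⊕0⊕1⊕0 = 1
s4 (pos 4,5,6,7): 0⊕0⊕1⊕0 = 1
Syndrome s4…s1 = 111 → error at position 7.
Flip position 7: 1000010 → 1000011

1000011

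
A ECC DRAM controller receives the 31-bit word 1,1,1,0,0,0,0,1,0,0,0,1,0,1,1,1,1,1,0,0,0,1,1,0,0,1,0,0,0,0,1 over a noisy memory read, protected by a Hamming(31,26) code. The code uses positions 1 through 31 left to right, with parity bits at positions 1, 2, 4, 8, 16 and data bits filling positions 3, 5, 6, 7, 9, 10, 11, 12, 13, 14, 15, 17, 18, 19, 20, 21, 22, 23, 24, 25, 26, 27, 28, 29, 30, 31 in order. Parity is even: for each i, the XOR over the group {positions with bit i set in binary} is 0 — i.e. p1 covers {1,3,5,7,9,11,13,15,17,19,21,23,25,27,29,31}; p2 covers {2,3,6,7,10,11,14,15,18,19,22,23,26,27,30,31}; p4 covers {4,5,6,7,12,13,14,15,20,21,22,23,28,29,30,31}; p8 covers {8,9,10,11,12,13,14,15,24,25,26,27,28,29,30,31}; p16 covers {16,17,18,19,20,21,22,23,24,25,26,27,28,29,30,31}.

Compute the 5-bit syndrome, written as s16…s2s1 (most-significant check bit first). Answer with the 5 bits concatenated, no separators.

10010

s1 (pos 1,3,5,7,9,11,13,15,17,19,21,23,25,27,29,31): 1⊕1⊕0⊕0⊕0⊕0⊕0⊕1⊕1⊕0⊕0⊕1⊕0⊕0⊕0⊕1 = 0
s2 (pos 2,3,6,7,10,11,14,15,18,19,22,23,26,27,30,31): 1⊕1⊕0⊕0⊕0⊕0⊕1⊕1⊕1⊕0⊕1⊕1⊕1⊕0⊕0⊕1 = 1
s4 (pos 4,5,6,7,12,13,14,15,20,21,22,23,28,29,30,31): 0⊕0⊕0⊕0⊕1⊕0⊕1⊕1⊕0⊕0⊕1⊕1⊕0⊕0⊕0⊕1 = 0
s8 (pos 8,9,10,11,12,13,14,15,24,25,26,27,28,29,30,31): 1⊕0⊕0⊕0⊕1⊕0⊕1⊕1⊕0⊕0⊕1⊕0⊕0⊕0⊕0⊕1 = 0
s16 (pos 16,17,18,19,20,21,22,23,24,25,26,27,28,29,30,31): 1⊕1⊕1⊕0⊕0⊕0⊕1⊕1⊕0⊕0⊕1⊕0⊕0⊕0⊕0⊕1 = 1
Syndrome s16…s1 = 10010 → error at position 18.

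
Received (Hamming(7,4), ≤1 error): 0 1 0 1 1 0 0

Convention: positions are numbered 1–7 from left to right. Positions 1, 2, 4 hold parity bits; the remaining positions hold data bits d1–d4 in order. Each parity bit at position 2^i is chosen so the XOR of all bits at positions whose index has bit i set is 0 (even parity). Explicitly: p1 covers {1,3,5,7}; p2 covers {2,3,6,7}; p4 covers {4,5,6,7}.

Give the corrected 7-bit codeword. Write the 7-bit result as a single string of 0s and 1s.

0111100

s1 (pos 1,3,5,7): 0⊕0⊕1⊕0 = 1
s2 (pos 2,3,6,7): 1⊕0⊕0⊕0 = 1
s4 (pos 4,5,6,7): 1⊕1⊕0⊕0 = 0
Syndrome s4…s1 = 011 → error at position 3.
Flip position 3: 0101100 → 0111100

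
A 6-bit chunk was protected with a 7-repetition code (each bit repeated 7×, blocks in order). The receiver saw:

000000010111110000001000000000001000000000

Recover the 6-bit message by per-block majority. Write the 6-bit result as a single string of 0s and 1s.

Block 1 (0000000): 0 ones → 0
Block 2 (1011111): 6 ones → 1
Block 3 (0000001): 1 one → 0
Block 4 (0000000): 0 ones → 0
Block 5 (0000100): 1 one → 0
Block 6 (0000000): 0 ones → 0

010000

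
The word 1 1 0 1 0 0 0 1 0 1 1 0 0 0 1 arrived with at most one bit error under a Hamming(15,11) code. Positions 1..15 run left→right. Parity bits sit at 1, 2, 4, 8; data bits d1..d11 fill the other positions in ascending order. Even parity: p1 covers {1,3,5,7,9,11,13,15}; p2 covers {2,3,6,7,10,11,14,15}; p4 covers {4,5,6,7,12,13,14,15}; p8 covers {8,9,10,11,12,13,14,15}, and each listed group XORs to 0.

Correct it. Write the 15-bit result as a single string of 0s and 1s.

s1 (pos 1,3,5,7,9,11,13,15): 1⊕0⊕0⊕0⊕0⊕1⊕0⊕1 = 1
s2 (pos 2,3,6,7,10,11,14,15): 1⊕0⊕0⊕0⊕1⊕1⊕0⊕1 = 0
s4 (pos 4,5,6,7,12,13,14,15): 1⊕0⊕0⊕0⊕0⊕0⊕0⊕1 = 0
s8 (pos 8,9,10,11,12,13,14,15): 1⊕0⊕1⊕1⊕0⊕0⊕0⊕1 = 0
Syndrome s8…s1 = 0001 → error at position 1.
Flip position 1: 110100010110001 → 010100010110001

010100010110001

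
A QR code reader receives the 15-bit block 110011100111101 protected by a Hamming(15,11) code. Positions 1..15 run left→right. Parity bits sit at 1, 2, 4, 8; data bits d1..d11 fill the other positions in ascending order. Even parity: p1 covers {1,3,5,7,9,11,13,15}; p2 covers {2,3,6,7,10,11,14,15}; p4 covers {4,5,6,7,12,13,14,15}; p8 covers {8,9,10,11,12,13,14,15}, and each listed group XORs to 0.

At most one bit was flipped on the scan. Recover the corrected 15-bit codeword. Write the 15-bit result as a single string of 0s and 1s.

s1 (pos 1,3,5,7,9,11,13,15): 1⊕0⊕1⊕1⊕0⊕1⊕1⊕1 = 0
s2 (pos 2,3,6,7,10,11,14,15): 1⊕0⊕1⊕1⊕1⊕1⊕0⊕1 = 0
s4 (pos 4,5,6,7,12,13,14,15): 0⊕1⊕1⊕1⊕1⊕1⊕0⊕1 = 0
s8 (pos 8,9,10,11,12,13,14,15): 0⊕0⊕1⊕1⊕1⊕1⊕0⊕1 = 1
Syndrome s8…s1 = 1000 → error at position 8.
Flip position 8: 110011100111101 → 110011110111101

110011110111101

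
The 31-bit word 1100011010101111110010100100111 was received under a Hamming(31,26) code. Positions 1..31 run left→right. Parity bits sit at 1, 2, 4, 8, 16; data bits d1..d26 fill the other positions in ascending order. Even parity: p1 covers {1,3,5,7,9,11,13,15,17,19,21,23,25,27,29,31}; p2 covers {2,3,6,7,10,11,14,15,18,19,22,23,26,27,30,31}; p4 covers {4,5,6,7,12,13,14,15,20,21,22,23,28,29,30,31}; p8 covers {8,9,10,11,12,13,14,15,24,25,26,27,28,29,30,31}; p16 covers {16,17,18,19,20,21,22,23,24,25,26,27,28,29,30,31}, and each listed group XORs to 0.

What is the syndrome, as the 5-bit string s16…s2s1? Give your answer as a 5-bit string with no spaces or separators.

11011

s1 (pos 1,3,5,7,9,11,13,15,17,19,21,23,25,27,29,31): 1⊕0⊕0⊕1⊕1⊕1⊕1⊕1⊕1⊕0⊕1⊕1⊕0⊕0⊕1⊕1 = 1
s2 (pos 2,3,6,7,10,11,14,15,18,19,22,23,26,27,30,31): 1⊕0⊕1⊕1⊕0⊕1⊕1⊕1⊕1⊕0⊕0⊕1⊕1⊕0⊕1⊕1 = 1
s4 (pos 4,5,6,7,12,13,14,15,20,21,22,23,28,29,30,31): 0⊕0⊕1⊕1⊕0⊕1⊕1⊕1⊕0⊕1⊕0⊕1⊕0⊕1⊕1⊕1 = 0
s8 (pos 8,9,10,11,12,13,14,15,24,25,26,27,28,29,30,31): 0⊕1⊕0⊕1⊕0⊕1⊕1⊕1⊕0⊕0⊕1⊕0⊕0⊕1⊕1⊕1 = 1
s16 (pos 16,17,18,19,20,21,22,23,24,25,26,27,28,29,30,31): 1⊕1⊕1⊕0⊕0⊕1⊕0⊕1⊕0⊕0⊕1⊕0⊕0⊕1⊕1⊕1 = 1
Syndrome s16…s1 = 11011 → error at position 27.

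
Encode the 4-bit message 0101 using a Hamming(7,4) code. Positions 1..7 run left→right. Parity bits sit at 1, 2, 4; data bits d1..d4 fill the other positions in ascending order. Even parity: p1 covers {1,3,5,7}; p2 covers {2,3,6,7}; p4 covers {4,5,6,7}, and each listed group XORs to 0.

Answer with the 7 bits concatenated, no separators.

0100101

Place data at non-parity positions: p1 p2 0 p4 1 0 1
p1 (pos 1,3,5,7): XOR of data positions = 0⊕1⊕1 = 0
p2 (pos 2,3,6,7): XOR of data positions = 0⊕0⊕1 = 1
p4 (pos 4,5,6,7): XOR of data positions = 1⊕0⊕1 = 0
Codeword: 0100101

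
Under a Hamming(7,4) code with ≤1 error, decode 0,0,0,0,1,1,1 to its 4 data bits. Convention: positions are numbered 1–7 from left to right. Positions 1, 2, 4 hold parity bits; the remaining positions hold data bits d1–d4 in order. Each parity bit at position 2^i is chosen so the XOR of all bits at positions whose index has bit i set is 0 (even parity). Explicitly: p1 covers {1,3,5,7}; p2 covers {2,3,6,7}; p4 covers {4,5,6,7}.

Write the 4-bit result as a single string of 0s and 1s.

0111

s1 (pos 1,3,5,7): 0⊕0⊕1⊕1 = 0
s2 (pos 2,3,6,7): 0⊕0⊕1⊕1 = 0
s4 (pos 4,5,6,7): 0⊕1⊕1⊕1 = 1
Syndrome s4…s1 = 100 → error at position 4.
Flip position 4: 0000111 → 0001111
Read data bits from positions 3,5,6,7: 0111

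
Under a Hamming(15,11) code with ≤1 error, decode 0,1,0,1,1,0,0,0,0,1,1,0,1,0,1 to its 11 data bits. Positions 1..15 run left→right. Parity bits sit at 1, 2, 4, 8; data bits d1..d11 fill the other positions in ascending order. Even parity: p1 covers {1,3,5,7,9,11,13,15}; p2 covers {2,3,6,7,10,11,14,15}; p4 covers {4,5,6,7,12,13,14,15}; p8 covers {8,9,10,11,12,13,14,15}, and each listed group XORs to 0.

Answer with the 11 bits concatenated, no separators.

s1 (pos 1,3,5,7,9,11,13,15): 0⊕0⊕1⊕0⊕0⊕1⊕1⊕1 = 0
s2 (pos 2,3,6,7,10,11,14,15): 1⊕0⊕0⊕0⊕1⊕1⊕0⊕1 = 0
s4 (pos 4,5,6,7,12,13,14,15): 1⊕1⊕0⊕0⊕0⊕1⊕0⊕1 = 0
s8 (pos 8,9,10,11,12,13,14,15): 0⊕0⊕1⊕1⊕0⊕1⊕0⊕1 = 0
Syndrome s8…s1 = 0000 → no error.
Read data bits from positions 3,5,6,7,9,10,11,12,13,14,15: 01000110101

01000110101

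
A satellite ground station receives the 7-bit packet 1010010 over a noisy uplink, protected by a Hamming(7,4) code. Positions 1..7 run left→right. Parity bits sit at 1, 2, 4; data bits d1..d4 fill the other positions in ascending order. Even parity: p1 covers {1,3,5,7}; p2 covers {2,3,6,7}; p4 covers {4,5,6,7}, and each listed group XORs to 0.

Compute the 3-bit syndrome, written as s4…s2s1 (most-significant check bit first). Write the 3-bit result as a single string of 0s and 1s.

s1 (pos 1,3,5,7): 1⊕1⊕0⊕0 = 0
s2 (pos 2,3,6,7): 0⊕1⊕1⊕0 = 0
s4 (pos 4,5,6,7): 0⊕0⊕1⊕0 = 1
Syndrome s4…s1 = 100 → error at position 4.

100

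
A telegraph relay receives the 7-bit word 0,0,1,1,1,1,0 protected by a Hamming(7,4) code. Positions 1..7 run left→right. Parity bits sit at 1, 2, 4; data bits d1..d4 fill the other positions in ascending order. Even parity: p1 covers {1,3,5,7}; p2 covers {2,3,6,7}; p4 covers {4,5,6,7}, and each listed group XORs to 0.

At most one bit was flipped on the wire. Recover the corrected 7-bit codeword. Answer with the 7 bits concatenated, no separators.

0010110

s1 (pos 1,3,5,7): 0⊕1⊕1⊕0 = 0
s2 (pos 2,3,6,7): 0⊕1⊕1⊕0 = 0
s4 (pos 4,5,6,7): 1⊕1⊕1⊕0 = 1
Syndrome s4…s1 = 100 → error at position 4.
Flip position 4: 0011110 → 0010110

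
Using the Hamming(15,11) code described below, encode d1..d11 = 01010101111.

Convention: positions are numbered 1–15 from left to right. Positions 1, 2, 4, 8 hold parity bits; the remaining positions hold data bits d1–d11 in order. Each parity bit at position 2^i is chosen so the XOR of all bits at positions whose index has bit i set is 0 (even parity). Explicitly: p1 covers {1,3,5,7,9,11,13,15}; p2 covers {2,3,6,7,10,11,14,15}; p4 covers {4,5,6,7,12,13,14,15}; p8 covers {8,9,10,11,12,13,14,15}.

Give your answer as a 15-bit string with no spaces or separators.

Place data at non-parity positions: p1 p2 0 p4 1 0 1 p8 0 1 0 1 1 1 1
p1 (pos 1,3,5,7,9,11,13,15): XOR of data positions = 0⊕1⊕1⊕0⊕0⊕1⊕1 = 0
p2 (pos 2,3,6,7,10,11,14,15): XOR of data positions = 0⊕0⊕1⊕1⊕0⊕1⊕1 = 0
p4 (pos 4,5,6,7,12,13,14,15): XOR of data positions = 1⊕0⊕1⊕1⊕1⊕1⊕1 = 0
p8 (pos 8,9,10,11,12,13,14,15): XOR of data positions = 0⊕1⊕0⊕1⊕1⊕1⊕1 = 1
Codeword: 000010110101111

000010110101111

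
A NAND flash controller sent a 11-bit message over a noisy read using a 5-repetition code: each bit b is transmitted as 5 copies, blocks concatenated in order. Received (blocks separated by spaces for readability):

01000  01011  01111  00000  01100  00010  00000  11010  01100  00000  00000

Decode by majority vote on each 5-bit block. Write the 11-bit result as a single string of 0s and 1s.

Block 1 (01000): 1 one → 0
Block 2 (01011): 3 ones → 1
Block 3 (01111): 4 ones → 1
Block 4 (00000): 0 ones → 0
Block 5 (01100): 2 ones → 0
Block 6 (00010): 1 one → 0
Block 7 (00000): 0 ones → 0
Block 8 (11010): 3 ones → 1
Block 9 (01100): 2 ones → 0
Block 10 (00000): 0 ones → 0
Block 11 (00000): 0 ones → 0

01100001000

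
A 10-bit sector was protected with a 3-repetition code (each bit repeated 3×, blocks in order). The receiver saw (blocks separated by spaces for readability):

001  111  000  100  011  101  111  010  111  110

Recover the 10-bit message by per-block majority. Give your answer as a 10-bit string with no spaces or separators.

Block 1 (001): 1 one → 0
Block 2 (111): 3 ones → 1
Block 3 (000): 0 ones → 0
Block 4 (100): 1 one → 0
Block 5 (011): 2 ones → 1
Block 6 (101): 2 ones → 1
Block 7 (111): 3 ones → 1
Block 8 (010): 1 one → 0
Block 9 (111): 3 ones → 1
Block 10 (110): 2 ones → 1

0100111011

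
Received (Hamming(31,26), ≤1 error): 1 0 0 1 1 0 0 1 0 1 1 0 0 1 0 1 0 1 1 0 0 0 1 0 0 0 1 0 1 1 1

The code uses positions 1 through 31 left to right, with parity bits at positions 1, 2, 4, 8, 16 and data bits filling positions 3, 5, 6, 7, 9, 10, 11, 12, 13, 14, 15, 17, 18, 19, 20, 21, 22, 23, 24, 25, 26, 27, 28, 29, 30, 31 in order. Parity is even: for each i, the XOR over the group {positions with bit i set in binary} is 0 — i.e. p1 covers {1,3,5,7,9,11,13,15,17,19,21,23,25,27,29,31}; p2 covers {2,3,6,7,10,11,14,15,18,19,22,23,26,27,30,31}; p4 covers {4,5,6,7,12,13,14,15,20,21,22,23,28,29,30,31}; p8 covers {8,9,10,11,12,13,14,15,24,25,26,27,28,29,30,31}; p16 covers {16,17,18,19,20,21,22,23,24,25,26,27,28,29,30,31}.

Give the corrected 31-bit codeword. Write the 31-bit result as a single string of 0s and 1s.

1001110101100101011000100010111

s1 (pos 1,3,5,7,9,11,13,15,17,19,21,23,25,27,29,31): 1⊕0⊕1⊕0⊕0⊕1⊕0⊕0⊕0⊕1⊕0⊕1⊕0⊕1⊕1⊕1 = 0
s2 (pos 2,3,6,7,10,11,14,15,18,19,22,23,26,27,30,31): 0⊕0⊕0⊕0⊕1⊕1⊕1⊕0⊕1⊕1⊕0⊕1⊕0⊕1⊕1⊕1 = 1
s4 (pos 4,5,6,7,12,13,14,15,20,21,22,23,28,29,30,31): 1⊕1⊕0⊕0⊕0⊕0⊕1⊕0⊕0⊕0⊕0⊕1⊕0⊕1⊕1⊕1 = 1
s8 (pos 8,9,10,11,12,13,14,15,24,25,26,27,28,29,30,31): 1⊕0⊕1⊕1⊕0⊕0⊕1⊕0⊕0⊕0⊕0⊕1⊕0⊕1⊕1⊕1 = 0
s16 (pos 16,17,18,19,20,21,22,23,24,25,26,27,28,29,30,31): 1⊕0⊕1⊕1⊕0⊕0⊕0⊕1⊕0⊕0⊕0⊕1⊕0⊕1⊕1⊕1 = 0
Syndrome s16…s1 = 00110 → error at position 6.
Flip position 6: 1001100101100101011000100010111 → 1001110101100101011000100010111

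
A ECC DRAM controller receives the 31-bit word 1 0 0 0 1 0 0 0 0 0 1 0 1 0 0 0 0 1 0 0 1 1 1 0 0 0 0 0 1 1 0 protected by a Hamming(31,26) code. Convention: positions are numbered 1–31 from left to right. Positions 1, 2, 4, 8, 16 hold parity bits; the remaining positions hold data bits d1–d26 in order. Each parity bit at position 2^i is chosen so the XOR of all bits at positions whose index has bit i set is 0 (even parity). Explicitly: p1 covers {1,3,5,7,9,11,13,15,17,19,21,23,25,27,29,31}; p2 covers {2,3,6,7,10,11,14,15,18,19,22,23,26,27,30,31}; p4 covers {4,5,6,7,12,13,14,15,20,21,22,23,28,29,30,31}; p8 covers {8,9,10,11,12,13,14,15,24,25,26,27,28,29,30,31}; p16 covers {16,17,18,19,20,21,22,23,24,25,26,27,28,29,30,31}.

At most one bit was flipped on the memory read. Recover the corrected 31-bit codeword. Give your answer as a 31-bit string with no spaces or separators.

1000101000101000010011100000110

s1 (pos 1,3,5,7,9,11,13,15,17,19,21,23,25,27,29,31): 1⊕0⊕1⊕0⊕0⊕1⊕1⊕0⊕0⊕0⊕1⊕1⊕0⊕0⊕1⊕0 = 1
s2 (pos 2,3,6,7,10,11,14,15,18,19,22,23,26,27,30,31): 0⊕0⊕0⊕0⊕0⊕1⊕0⊕0⊕1⊕0⊕1⊕1⊕0⊕0⊕1⊕0 = 1
s4 (pos 4,5,6,7,12,13,14,15,20,21,22,23,28,29,30,31): 0⊕1⊕0⊕0⊕0⊕1⊕0⊕0⊕0⊕1⊕1⊕1⊕0⊕1⊕1⊕0 = 1
s8 (pos 8,9,10,11,12,13,14,15,24,25,26,27,28,29,30,31): 0⊕0⊕0⊕1⊕0⊕1⊕0⊕0⊕0⊕0⊕0⊕0⊕0⊕1⊕1⊕0 = 0
s16 (pos 16,17,18,19,20,21,22,23,24,25,26,27,28,29,30,31): 0⊕0⊕1⊕0⊕0⊕1⊕1⊕1⊕0⊕0⊕0⊕0⊕0⊕1⊕1⊕0 = 0
Syndrome s16…s1 = 00111 → error at position 7.
Flip position 7: 1000100000101000010011100000110 → 1000101000101000010011100000110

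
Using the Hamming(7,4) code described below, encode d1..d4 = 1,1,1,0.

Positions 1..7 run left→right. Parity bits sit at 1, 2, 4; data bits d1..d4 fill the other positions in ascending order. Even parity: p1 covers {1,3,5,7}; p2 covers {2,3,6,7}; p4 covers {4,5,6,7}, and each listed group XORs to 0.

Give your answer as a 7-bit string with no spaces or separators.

Place data at non-parity positions: p1 p2 1 p4 1 1 0
p1 (pos 1,3,5,7): XOR of data positions = 1⊕1⊕0 = 0
p2 (pos 2,3,6,7): XOR of data positions = 1⊕1⊕0 = 0
p4 (pos 4,5,6,7): XOR of data positions = 1⊕1⊕0 = 0
Codeword: 0010110

0010110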